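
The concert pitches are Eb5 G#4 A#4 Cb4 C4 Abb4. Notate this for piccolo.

The piccolo sounds a perfect octave above written, so the written part must be a perfect octave below concert — transpose each note down.
Eb5 gives Eb4
G#4 gives G#3
A#4 gives A#3
Cb4 gives Cb3
C4 gives C3
Abb4 gives Abb3

Eb4 G#3 A#3 Cb3 C3 Abb3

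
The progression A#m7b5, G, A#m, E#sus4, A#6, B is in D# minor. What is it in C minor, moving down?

D# minor down to C minor is an augmented second; each chord root moves by that interval while the quality stays the same.
A#m7b5: root A# down an augmented second → G, giving Gm7b5.
G: root G down an augmented second → Fb, giving Fb.
A#m: root A# down an augmented second → G, giving Gm.
E#sus4: root E# down an augmented second → D, giving Dsus4.
A#6: root A# down an augmented second → G, giving G6.
B: root B down an augmented second → Ab, giving Ab.

Gm7b5 Fb Gm Dsus4 G6 Ab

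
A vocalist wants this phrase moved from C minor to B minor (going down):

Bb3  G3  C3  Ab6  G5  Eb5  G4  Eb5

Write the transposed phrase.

From C down to B is a minor second; apply that to each pitch.
Bb3 → A3
G3 → F#3
C3 → B2
Ab6 → G6
G5 → F#5
Eb5 → D5
G4 → F#4
Eb5 → D5

A3 F#3 B2 G6 F#5 D5 F#4 D5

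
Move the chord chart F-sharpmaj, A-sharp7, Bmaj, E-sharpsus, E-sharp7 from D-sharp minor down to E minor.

Gmaj B7 Cmaj F#sus F#7

D-sharp minor down to E minor is a major seventh; each chord root moves by that interval while the quality stays the same.
F-sharpmaj: root F-sharp down a major seventh → G, giving Gmaj.
A-sharp7: root A-sharp down a major seventh → B, giving B7.
Bmaj: root B down a major seventh → C, giving Cmaj.
E-sharpsus: root E-sharp down a major seventh → F#, giving F#sus.
E-sharp7: root E-sharp down a major seventh → F#, giving F#7.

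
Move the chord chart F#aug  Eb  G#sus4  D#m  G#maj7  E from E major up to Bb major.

E major up to Bb major is a diminished fifth; each chord root moves by that interval while the quality stays the same.
F#aug: root F# up a diminished fifth → C, giving Caug.
Eb: root Eb up a diminished fifth → Bbb, giving Bbb.
G#sus4: root G# up a diminished fifth → D, giving Dsus4.
D#m: root D# up a diminished fifth → A, giving Am.
G#maj7: root G# up a diminished fifth → D, giving Dmaj7.
E: root E up a diminished fifth → Bb, giving Bb.

Caug Bbb Dsus4 Am Dmaj7 Bb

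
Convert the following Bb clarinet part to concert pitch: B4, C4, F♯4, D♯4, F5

Written C4 on the Bb clarinet sounds as Bb3, a major second lower; apply that shift to every note.
B4 to A4
C4 to Bb3
F#4 to E4
D#4 to C#4
F5 to Eb5

A4 Bb3 E4 C#4 Eb5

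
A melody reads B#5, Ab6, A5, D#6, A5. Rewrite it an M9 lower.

A#4 Gb5 G4 C#5 G4

A major ninth down from B#5 gives A#4.
A major ninth down from Ab6 gives Gb5.
A5: a ninth down reaches G, and 14 semitones makes it G4.
D#6: a ninth down reaches C, and 14 semitones makes it C#5.
A5: a ninth down reaches G, and 14 semitones makes it G4.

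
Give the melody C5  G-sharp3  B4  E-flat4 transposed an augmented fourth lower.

Gb4 D3 F4 Bbb3

C5 → Gb4
G#3 → D3
B4 → F4
Eb4 → Bbb3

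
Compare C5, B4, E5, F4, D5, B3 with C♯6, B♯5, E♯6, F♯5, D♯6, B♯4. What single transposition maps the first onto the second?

From C5 to C#6 is 8 letter names — an octave of some quality.
C5 to C#6 is 13 semitones, which makes it an augmented octave; the second version is higher, so the direction is up.
Checking another pair — B3 → B#4 — gives the same interval.

up an augmented octave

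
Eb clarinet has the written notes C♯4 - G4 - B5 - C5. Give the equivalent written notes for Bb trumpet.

F#4 C5 E6 F5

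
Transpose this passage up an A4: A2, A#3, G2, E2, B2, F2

A2 gives D#3
A#3 gives D##4
G2 gives C#3
E2 gives A#2
B2 gives E#3
F2 gives B2

D#3 D##4 C#3 A#2 E#3 B2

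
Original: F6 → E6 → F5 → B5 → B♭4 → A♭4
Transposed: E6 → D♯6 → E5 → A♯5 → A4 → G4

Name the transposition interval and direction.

From F6 to E6 is 2 letter names — a second of some quality.
E6 to F6 is 1 semitone, which makes it a minor second; the second version is lower, so the direction is down.
Checking another pair — Ab4 → G4 — gives the same interval.

down a minor second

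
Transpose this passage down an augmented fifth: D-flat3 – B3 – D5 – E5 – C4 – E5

Gbb2 Eb3 Gb4 Ab4 Fb3 Ab4

Db3 down an augmented fifth is Gbb2.
B3: a fifth down reaches E, and 8 semitones makes it Eb3.
D5 down an augmented fifth is Gb4.
E5 down an augmented fifth is Ab4.
C4 down an augmented fifth is Fb3.
E5: a fifth down reaches A, and 8 semitones makes it Ab4.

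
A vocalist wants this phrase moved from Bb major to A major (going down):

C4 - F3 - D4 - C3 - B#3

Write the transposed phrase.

B3 E3 C#4 B2 A##3

Bb major to A major down is a minor second, so every note moves down by that interval.
C4 -> B3
F3 -> E3
D4 -> C#4
C3 -> B2
B#3 -> A##3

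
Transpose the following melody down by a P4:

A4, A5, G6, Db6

E4 E5 D6 Ab5

A4 gives E4
A5 gives E5
G6 gives D6
Db6 gives Ab5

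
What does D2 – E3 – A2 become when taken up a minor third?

F2 G3 C3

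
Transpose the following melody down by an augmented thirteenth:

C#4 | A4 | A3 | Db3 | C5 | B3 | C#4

Eb2 Cb3 Cb2 Fbb1 Ebb3 Db2 Eb2

C#4 down an augmented thirteenth is Eb2.
A4: a thirteenth down reaches C, and 22 semitones makes it Cb3.
A3: a thirteenth down reaches C, and 22 semitones makes it Cb2.
An augmented thirteenth down from Db3 gives Fbb1.
C5: a thirteenth down reaches E, and 22 semitones makes it Ebb3.
B3 down an augmented thirteenth is Db2.
C#4 down an augmented thirteenth is Eb2.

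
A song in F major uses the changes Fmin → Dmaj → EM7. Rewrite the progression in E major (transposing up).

Emin C#maj D#M7

F major up to E major is a major seventh; each chord root moves by that interval while the quality stays the same.
Fmin: root F up a major seventh → E, giving Emin.
Dmaj: root D up a major seventh → C#, giving C#maj.
EM7: root E up a major seventh → D#, giving D#M7.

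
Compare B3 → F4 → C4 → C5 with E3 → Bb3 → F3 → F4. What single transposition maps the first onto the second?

down a perfect fifth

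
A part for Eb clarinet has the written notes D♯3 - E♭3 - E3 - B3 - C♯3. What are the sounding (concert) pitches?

Written C4 on the Eb clarinet sounds as Eb4, a minor third higher; apply that shift to every note.
D#3 becomes F#3
Eb3 becomes Gb3
E3 becomes G3
B3 becomes D4
C#3 becomes E3

F#3 Gb3 G3 D4 E3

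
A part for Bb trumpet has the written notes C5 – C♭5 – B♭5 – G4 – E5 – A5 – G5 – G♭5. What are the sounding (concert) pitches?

Bb4 Bbb4 Ab5 F4 D5 G5 F5 Fb5

Written C4 on the Bb trumpet sounds as Bb3, a major second lower; apply that shift to every note.
C5 -> Bb4
Cb5 -> Bbb4
Bb5 -> Ab5
G4 -> F4
E5 -> D5
A5 -> G5
G5 -> F5
Gb5 -> Fb5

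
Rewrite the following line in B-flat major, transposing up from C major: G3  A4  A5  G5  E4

F4 G5 G6 F6 D5

From C up to B-flat is a minor seventh; apply that to each pitch.
G3 gives F4
A4 gives G5
A5 gives G6
G5 gives F6
E4 gives D5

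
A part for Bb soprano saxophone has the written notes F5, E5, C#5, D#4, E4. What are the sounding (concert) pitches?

Eb5 D5 B4 C#4 D4

Written C4 on the Bb soprano saxophone sounds as Bb3, a major second lower; apply that shift to every note.
F5 becomes Eb5
E5 becomes D5
C#5 becomes B4
D#4 becomes C#4
E4 becomes D4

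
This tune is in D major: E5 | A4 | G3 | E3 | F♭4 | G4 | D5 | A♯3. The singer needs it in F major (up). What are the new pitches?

G5 C5 Bb3 G3 Abb4 Bb4 F5 C#4

D major to F major up is a minor third, so every note moves up by that interval.
E5 to G5
A4 to C5
G3 to Bb3
E3 to G3
Fb4 to Abb4
G4 to Bb4
D5 to F5
A#3 to C#4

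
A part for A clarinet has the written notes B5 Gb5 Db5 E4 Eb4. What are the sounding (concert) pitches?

The A clarinet sounds a minor third below written, so transpose each written note down a minor third.
B5 gives G#5
Gb5 gives Eb5
Db5 gives Bb4
E4 gives C#4
Eb4 gives C4

G#5 Eb5 Bb4 C#4 C4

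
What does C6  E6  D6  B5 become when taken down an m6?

E5 G#5 F#5 D#5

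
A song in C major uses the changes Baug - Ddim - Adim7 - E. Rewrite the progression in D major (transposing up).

C major up to D major is a major second; each chord root moves by that interval while the quality stays the same.
Baug: root B up a major second → C#, giving C#aug.
Ddim: root D up a major second → E, giving Edim.
Adim7: root A up a major second → B, giving Bdim7.
E: root E up a major second → F#, giving F#.

C#aug Edim Bdim7 F#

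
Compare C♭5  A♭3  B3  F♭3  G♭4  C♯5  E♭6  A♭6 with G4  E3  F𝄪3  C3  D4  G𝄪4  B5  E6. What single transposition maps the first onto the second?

down a diminished fourth

Take the first pair: Cb5 → G4. C to G spans 4 letter names, so the interval is some kind of fourth.
G4 to Cb5 is 4 semitones, which makes it a diminished fourth; the second version is lower, so the direction is down.
Checking another pair — Ab6 → E6 — gives the same interval.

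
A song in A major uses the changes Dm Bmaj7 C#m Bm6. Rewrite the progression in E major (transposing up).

Am F#maj7 G#m F#m6

A major up to E major is a perfect fifth; each chord root moves by that interval while the quality stays the same.
Dm: root D up a perfect fifth → A, giving Am.
Bmaj7: root B up a perfect fifth → F#, giving F#maj7.
C#m: root C# up a perfect fifth → G#, giving G#m.
Bm6: root B up a perfect fifth → F#, giving F#m6.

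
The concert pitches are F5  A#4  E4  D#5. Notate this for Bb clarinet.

G5 B#4 F#4 E#5

The Bb clarinet sounds a major second below written, so the written part must be a major second above concert — transpose each note up.
F5 to G5
A#4 to B#4
E4 to F#4
D#5 to E#5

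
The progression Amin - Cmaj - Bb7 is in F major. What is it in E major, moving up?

F major up to E major is a major seventh; each chord root moves by that interval while the quality stays the same.
Amin: root A up a major seventh → G#, giving G#min.
Cmaj: root C up a major seventh → B, giving Bmaj.
Bb7: root Bb up a major seventh → A, giving A7.

G#min Bmaj A7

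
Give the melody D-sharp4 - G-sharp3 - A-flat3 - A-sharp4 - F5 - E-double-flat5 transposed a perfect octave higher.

D#4: an octave up reaches D, and 12 semitones makes it D#5.
G#3: an octave up reaches G, and 12 semitones makes it G#4.
A perfect octave up from Ab3 gives Ab4.
A#4: an octave up reaches A, and 12 semitones makes it A#5.
A perfect octave up from F5 gives F6.
Ebb5 up a perfect octave is Ebb6.

D#5 G#4 Ab4 A#5 F6 Ebb6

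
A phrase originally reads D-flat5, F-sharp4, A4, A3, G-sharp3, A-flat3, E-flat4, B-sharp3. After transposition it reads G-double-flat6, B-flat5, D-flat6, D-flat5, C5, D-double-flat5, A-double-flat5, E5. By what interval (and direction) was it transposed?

up a diminished eleventh

From Db5 to Gbb6 is 11 letter names — an eleventh of some quality.
Db5 to Gbb6 is 16 semitones, which makes it a diminished eleventh; the second version is higher, so the direction is up.
Checking another pair — B#3 → E5 — gives the same interval.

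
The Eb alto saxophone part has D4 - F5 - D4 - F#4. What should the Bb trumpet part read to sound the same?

G3 Bb4 G3 B3

First find concert pitch: the Eb alto saxophone sounds a major sixth below written, so D4 F5 D4 F#4 sounds F3 Ab4 F3 A3.
Then write for Bb trumpet: it sounds a major second below written, so the part must be a major second above concert.
F3 → G3
Ab4 → Bb4
F3 → G3
A3 → B3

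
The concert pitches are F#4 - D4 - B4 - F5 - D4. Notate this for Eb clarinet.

D#4 B3 G#4 D5 B3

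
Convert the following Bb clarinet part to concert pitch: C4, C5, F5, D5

Written C4 on the Bb clarinet sounds as Bb3, a major second lower; apply that shift to every note.
C4 → Bb3
C5 → Bb4
F5 → Eb5
D5 → C5

Bb3 Bb4 Eb5 C5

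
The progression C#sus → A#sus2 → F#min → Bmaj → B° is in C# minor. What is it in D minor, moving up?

Dsus Bsus2 Gmin Cmaj C°

C# minor up to D minor is a minor second; each chord root moves by that interval while the quality stays the same.
C#sus: root C# up a minor second → D, giving Dsus.
A#sus2: root A# up a minor second → B, giving Bsus2.
F#min: root F# up a minor second → G, giving Gmin.
Bmaj: root B up a minor second → C, giving Cmaj.
B°: root B up a minor second → C, giving C°.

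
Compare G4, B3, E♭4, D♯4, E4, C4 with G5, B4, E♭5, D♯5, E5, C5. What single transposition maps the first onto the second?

up a perfect octave

From G4 to G5 is 8 letter names — an octave of some quality.
G4 to G5 is 12 semitones, which makes it a perfect octave; the second version is higher, so the direction is up.
Checking another pair — C4 → C5 — gives the same interval.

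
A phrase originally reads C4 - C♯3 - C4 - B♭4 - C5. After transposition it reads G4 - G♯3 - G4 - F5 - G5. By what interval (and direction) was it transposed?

From C4 to G4 is 5 letter names — a fifth of some quality.
C4 to G4 is 7 semitones, which makes it a perfect fifth; the second version is higher, so the direction is up.
Checking another pair — C5 → G5 — gives the same interval.

up a perfect fifth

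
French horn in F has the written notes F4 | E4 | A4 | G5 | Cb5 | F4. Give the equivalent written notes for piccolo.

First find concert pitch: the French horn in F sounds a perfect fifth below written, so F4 E4 A4 G5 Cb5 F4 sounds Bb3 A3 D4 C5 Fb4 Bb3.
Then write for piccolo: it sounds a perfect octave above written, so the part must be a perfect octave below concert.
Bb3 → Bb2
A3 → A2
D4 → D3
C5 → C4
Fb4 → Fb3
Bb3 → Bb2

Bb2 A2 D3 C4 Fb3 Bb2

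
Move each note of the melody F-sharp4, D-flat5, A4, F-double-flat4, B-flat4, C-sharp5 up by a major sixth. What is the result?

D#5 Bb5 F#5 Dbb5 G5 A#5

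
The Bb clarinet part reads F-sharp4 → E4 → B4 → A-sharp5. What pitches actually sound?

E4 D4 A4 G#5

Written C4 on the Bb clarinet sounds as Bb3, a major second lower; apply that shift to every note.
F#4 to E4
E4 to D4
B4 to A4
A#5 to G#5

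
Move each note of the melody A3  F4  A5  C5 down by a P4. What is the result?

E3 C4 E5 G4

A3: a fourth down reaches E, and 5 semitones makes it E3.
A perfect fourth down from F4 gives C4.
A5: a fourth down reaches E, and 5 semitones makes it E5.
C5: a fourth down reaches G, and 5 semitones makes it G4.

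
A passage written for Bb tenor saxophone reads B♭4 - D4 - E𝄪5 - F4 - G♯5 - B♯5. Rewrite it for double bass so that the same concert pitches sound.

First find concert pitch: the Bb tenor saxophone sounds a major ninth below written, so B♭4 D4 E𝄪5 F4 G♯5 B♯5 sounds Ab3 C3 D##4 Eb3 F#4 A#4.
Then write for double bass: it sounds a perfect octave below written, so the part must be a perfect octave above concert.
Ab3 → Ab4
C3 → C4
D##4 → D##5
Eb3 → Eb4
F#4 → F#5
A#4 → A#5

Ab4 C4 D##5 Eb4 F#5 A#5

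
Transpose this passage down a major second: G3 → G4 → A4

G3 becomes F3
G4 becomes F4
A4 becomes G4

F3 F4 G4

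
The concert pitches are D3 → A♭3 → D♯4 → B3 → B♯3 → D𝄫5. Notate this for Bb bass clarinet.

E4 Bb4 E#5 C#5 C##5 Ebb6

Written C4 sounds as Bb2 on the Bb bass clarinet, so concert pitches are written a major ninth up.
D3 gives E4
Ab3 gives Bb4
D#4 gives E#5
B3 gives C#5
B#3 gives C##5
Dbb5 gives Ebb6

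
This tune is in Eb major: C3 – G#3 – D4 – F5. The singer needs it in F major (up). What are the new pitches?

D3 A#3 E4 G5

From Eb up to F is a major second; apply that to each pitch.
C3 to D3
G#3 to A#3
D4 to E4
F5 to G5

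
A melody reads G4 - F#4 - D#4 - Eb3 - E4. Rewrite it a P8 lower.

A perfect octave down from G4 gives G3.
F#4 down a perfect octave is F#3.
D#4: an octave down reaches D, and 12 semitones makes it D#3.
Eb3 down a perfect octave is Eb2.
E4: an octave down reaches E, and 12 semitones makes it E3.

G3 F#3 D#3 Eb2 E3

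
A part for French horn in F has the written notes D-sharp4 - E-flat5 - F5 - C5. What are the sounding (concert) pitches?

The French horn in F sounds a perfect fifth below written, so transpose each written note down a perfect fifth.
D#4 -> G#3
Eb5 -> Ab4
F5 -> Bb4
C5 -> F4

G#3 Ab4 Bb4 F4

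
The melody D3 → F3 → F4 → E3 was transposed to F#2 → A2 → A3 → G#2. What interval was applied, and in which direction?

down a minor sixth

From D3 to F#2 is 6 letter names — a sixth of some quality.
F#2 to D3 is 8 semitones, which makes it a minor sixth; the second version is lower, so the direction is down.
Checking another pair — E3 → G#2 — gives the same interval.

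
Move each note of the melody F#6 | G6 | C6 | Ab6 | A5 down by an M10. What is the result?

F#6 down a major tenth is D5.
G6: a tenth down reaches E, and 16 semitones makes it Eb5.
C6 down a major tenth is Ab4.
Ab6 down a major tenth is Fb5.
A5: a tenth down reaches F, and 16 semitones makes it F4.

D5 Eb5 Ab4 Fb5 F4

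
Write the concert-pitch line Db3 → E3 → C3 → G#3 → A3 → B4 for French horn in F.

The French horn in F sounds a perfect fifth below written, so the written part must be a perfect fifth above concert — transpose each note up.
Db3 becomes Ab3
E3 becomes B3
C3 becomes G3
G#3 becomes D#4
A3 becomes E4
B4 becomes F#5

Ab3 B3 G3 D#4 E4 F#5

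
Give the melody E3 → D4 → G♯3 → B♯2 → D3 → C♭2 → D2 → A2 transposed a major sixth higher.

A major sixth up from E3 gives C#4.
A major sixth up from D4 gives B4.
G#3: a sixth up reaches E, and 9 semitones makes it E#4.
B#2: a sixth up reaches G, and 9 semitones makes it G##3.
D3 up a major sixth is B3.
Cb2 up a major sixth is Ab2.
D2: a sixth up reaches B, and 9 semitones makes it B2.
A major sixth up from A2 gives F#3.

C#4 B4 E#4 G##3 B3 Ab2 B2 F#3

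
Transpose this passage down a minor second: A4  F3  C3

G#4 E3 B2

A4 to G#4
F3 to E3
C3 to B2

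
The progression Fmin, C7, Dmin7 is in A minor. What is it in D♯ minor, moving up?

A minor up to D♯ minor is an augmented fourth; each chord root moves by that interval while the quality stays the same.
Fmin: root F up an augmented fourth → B, giving Bmin.
C7: root C up an augmented fourth → F#, giving F#7.
Dmin7: root D up an augmented fourth → G#, giving G#min7.

Bmin F#7 G#min7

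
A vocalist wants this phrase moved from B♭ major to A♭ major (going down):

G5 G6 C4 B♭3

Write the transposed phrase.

From B♭ down to A♭ is a major second; apply that to each pitch.
G5 -> F5
G6 -> F6
C4 -> Bb3
Bb3 -> Ab3

F5 F6 Bb3 Ab3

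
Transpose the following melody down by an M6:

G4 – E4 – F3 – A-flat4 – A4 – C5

G4 down a major sixth is Bb3.
A major sixth down from E4 gives G3.
A major sixth down from F3 gives Ab2.
Ab4: a sixth down reaches C, and 9 semitones makes it Cb4.
A4 down a major sixth is C4.
C5 down a major sixth is Eb4.

Bb3 G3 Ab2 Cb4 C4 Eb4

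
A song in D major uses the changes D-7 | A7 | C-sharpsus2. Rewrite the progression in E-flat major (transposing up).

Eb-7 Bb7 Dsus2

D major up to E-flat major is a minor second; each chord root moves by that interval while the quality stays the same.
D-7: root D up a minor second → Eb, giving Eb-7.
A7: root A up a minor second → Bb, giving Bb7.
C-sharpsus2: root C-sharp up a minor second → D, giving Dsus2.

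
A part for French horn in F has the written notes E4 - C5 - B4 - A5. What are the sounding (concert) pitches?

The French horn in F sounds a perfect fifth below written, so transpose each written note down a perfect fifth.
E4 → A3
C5 → F4
B4 → E4
A5 → D5

A3 F4 E4 D5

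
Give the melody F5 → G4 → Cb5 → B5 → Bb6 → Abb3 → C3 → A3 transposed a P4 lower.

F5 -> C5
G4 -> D4
Cb5 -> Gb4
B5 -> F#5
Bb6 -> F6
Abb3 -> Ebb3
C3 -> G2
A3 -> E3

C5 D4 Gb4 F#5 F6 Ebb3 G2 E3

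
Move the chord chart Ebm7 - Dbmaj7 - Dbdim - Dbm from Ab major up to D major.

Am7 Gmaj7 Gdim Gm

Ab major up to D major is an augmented fourth; each chord root moves by that interval while the quality stays the same.
Ebm7: root Eb up an augmented fourth → A, giving Am7.
Dbmaj7: root Db up an augmented fourth → G, giving Gmaj7.
Dbdim: root Db up an augmented fourth → G, giving Gdim.
Dbm: root Db up an augmented fourth → G, giving Gm.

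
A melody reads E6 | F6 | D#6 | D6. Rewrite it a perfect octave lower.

E6 becomes E5
F6 becomes F5
D#6 becomes D#5
D6 becomes D5

E5 F5 D#5 D5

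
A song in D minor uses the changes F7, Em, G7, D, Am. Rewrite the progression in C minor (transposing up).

D minor up to C minor is a minor seventh; each chord root moves by that interval while the quality stays the same.
F7: root F up a minor seventh → Eb, giving Eb7.
Em: root E up a minor seventh → D, giving Dm.
G7: root G up a minor seventh → F, giving F7.
D: root D up a minor seventh → C, giving C.
Am: root A up a minor seventh → G, giving Gm.

Eb7 Dm F7 C Gm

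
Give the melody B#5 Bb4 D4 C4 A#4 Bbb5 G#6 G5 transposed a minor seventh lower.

B#5: a seventh down reaches C, and 10 semitones makes it C##5.
Bb4 down a minor seventh is C4.
D4: a seventh down reaches E, and 10 semitones makes it E3.
C4 down a minor seventh is D3.
A#4: a seventh down reaches B, and 10 semitones makes it B#3.
Bbb5: a seventh down reaches C, and 10 semitones makes it Cb5.
A minor seventh down from G#6 gives A#5.
G5: a seventh down reaches A, and 10 semitones makes it A4.

C##5 C4 E3 D3 B#3 Cb5 A#5 A4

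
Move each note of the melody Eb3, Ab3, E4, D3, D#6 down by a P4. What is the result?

Eb3 becomes Bb2
Ab3 becomes Eb3
E4 becomes B3
D3 becomes A2
D#6 becomes A#5

Bb2 Eb3 B3 A2 A#5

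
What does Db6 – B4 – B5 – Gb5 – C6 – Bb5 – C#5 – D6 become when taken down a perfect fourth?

Ab5 F#4 F#5 Db5 G5 F5 G#4 A5

Db6 to Ab5
B4 to F#4
B5 to F#5
Gb5 to Db5
C6 to G5
Bb5 to F5
C#5 to G#4
D6 to A5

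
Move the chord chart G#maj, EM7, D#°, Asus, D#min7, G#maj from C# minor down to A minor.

Emaj CM7 B° Fsus Bmin7 Emaj

C# minor down to A minor is a major third; each chord root moves by that interval while the quality stays the same.
G#maj: root G# down a major third → E, giving Emaj.
EM7: root E down a major third → C, giving CM7.
D#°: root D# down a major third → B, giving B°.
Asus: root A down a major third → F, giving Fsus.
D#min7: root D# down a major third → B, giving Bmin7.
G#maj: root G# down a major third → E, giving Emaj.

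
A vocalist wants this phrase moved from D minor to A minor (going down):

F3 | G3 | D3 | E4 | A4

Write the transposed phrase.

C3 D3 A2 B3 E4

D minor to A minor down is a perfect fourth, so every note moves down by that interval.
F3 to C3
G3 to D3
D3 to A2
E4 to B3
A4 to E4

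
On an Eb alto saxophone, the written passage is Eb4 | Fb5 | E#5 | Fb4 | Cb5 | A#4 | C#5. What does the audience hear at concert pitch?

Gb3 Abb4 G#4 Abb3 Ebb4 C#4 E4

The Eb alto saxophone sounds a major sixth below written, so transpose each written note down a major sixth.
Eb4 becomes Gb3
Fb5 becomes Abb4
E#5 becomes G#4
Fb4 becomes Abb3
Cb5 becomes Ebb4
A#4 becomes C#4
C#5 becomes E4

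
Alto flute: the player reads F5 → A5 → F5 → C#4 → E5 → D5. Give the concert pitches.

C5 E5 C5 G#3 B4 A4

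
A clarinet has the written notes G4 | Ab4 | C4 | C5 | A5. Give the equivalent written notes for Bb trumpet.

F#4 G4 B3 B4 G#5

First find concert pitch: the A clarinet sounds a minor third below written, so G4 Ab4 C4 C5 A5 sounds E4 F4 A3 A4 F#5.
Then write for Bb trumpet: it sounds a major second below written, so the part must be a major second above concert.
E4 → F#4
F4 → G4
A3 → B3
A4 → B4
F#5 → G#5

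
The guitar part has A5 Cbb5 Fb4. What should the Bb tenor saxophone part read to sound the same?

First find concert pitch: the guitar sounds a perfect octave below written, so A5 Cbb5 Fb4 sounds A4 Cbb4 Fb3.
Then write for Bb tenor saxophone: it sounds a major ninth below written, so the part must be a major ninth above concert.
A4 → B5
Cbb4 → Dbb5
Fb3 → Gb4

B5 Dbb5 Gb4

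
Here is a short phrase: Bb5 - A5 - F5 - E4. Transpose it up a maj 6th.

G6 F#6 D6 C#5

Bb5 up a major sixth is G6.
A major sixth up from A5 gives F#6.
A major sixth up from F5 gives D6.
A major sixth up from E4 gives C#5.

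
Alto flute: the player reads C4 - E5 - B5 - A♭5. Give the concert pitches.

G3 B4 F#5 Eb5

Written C4 on the alto flute sounds as G3, a perfect fourth lower; apply that shift to every note.
C4 gives G3
E5 gives B4
B5 gives F#5
Ab5 gives Eb5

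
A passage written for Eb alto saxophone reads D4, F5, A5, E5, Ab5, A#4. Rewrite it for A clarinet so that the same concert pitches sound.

Ab3 Cb5 Eb5 Bb4 Ebb5 E4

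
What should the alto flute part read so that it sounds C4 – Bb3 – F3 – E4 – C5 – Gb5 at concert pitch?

The alto flute sounds a perfect fourth below written, so the written part must be a perfect fourth above concert — transpose each note up.
C4 → F4
Bb3 → Eb4
F3 → Bb3
E4 → A4
C5 → F5
Gb5 → Cb6

F4 Eb4 Bb3 A4 F5 Cb6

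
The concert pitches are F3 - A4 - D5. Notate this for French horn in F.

C4 E5 A5

Written C4 sounds as F3 on the French horn in F, so concert pitches are written a perfect fifth up.
F3 → C4
A4 → E5
D5 → A5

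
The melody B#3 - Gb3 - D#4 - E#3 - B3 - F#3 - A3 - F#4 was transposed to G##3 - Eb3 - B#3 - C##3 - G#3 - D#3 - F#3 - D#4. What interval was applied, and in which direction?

down a minor third

From B#3 to G##3 is 3 letter names — a third of some quality.
G##3 to B#3 is 3 semitones, which makes it a minor third; the second version is lower, so the direction is down.
Checking another pair — F#4 → D#4 — gives the same interval.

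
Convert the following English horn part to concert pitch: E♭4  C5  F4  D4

Written C4 on the English horn sounds as F3, a perfect fifth lower; apply that shift to every note.
Eb4 becomes Ab3
C5 becomes F4
F4 becomes Bb3
D4 becomes G3

Ab3 F4 Bb3 G3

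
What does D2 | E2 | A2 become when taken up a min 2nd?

Eb2 F2 Bb2

D2 → Eb2
E2 → F2
A2 → Bb2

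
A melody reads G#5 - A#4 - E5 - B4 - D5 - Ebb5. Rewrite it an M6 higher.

E#6 F##5 C#6 G#5 B5 Cb6

G#5 → E#6
A#4 → F##5
E5 → C#6
B4 → G#5
D5 → B5
Ebb5 → Cb6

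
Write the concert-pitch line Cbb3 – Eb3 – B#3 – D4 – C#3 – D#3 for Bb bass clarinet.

The Bb bass clarinet sounds a major ninth below written, so the written part must be a major ninth above concert — transpose each note up.
Cbb3 to Dbb4
Eb3 to F4
B#3 to C##5
D4 to E5
C#3 to D#4
D#3 to E#4

Dbb4 F4 C##5 E5 D#4 E#4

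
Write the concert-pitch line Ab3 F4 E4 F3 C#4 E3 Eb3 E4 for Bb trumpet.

Bb3 G4 F#4 G3 D#4 F#3 F3 F#4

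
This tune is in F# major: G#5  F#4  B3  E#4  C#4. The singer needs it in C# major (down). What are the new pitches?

D#5 C#4 F#3 B#3 G#3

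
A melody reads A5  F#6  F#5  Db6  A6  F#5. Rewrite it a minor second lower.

G#5 E#6 E#5 C6 G#6 E#5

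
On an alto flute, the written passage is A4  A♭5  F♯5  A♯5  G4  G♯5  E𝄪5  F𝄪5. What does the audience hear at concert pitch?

The alto flute sounds a perfect fourth below written, so transpose each written note down a perfect fourth.
A4 gives E4
Ab5 gives Eb5
F#5 gives C#5
A#5 gives E#5
G4 gives D4
G#5 gives D#5
E##5 gives B##4
F##5 gives C##5

E4 Eb5 C#5 E#5 D4 D#5 B##4 C##5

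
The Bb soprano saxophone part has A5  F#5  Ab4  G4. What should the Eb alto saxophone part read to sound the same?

E6 C#6 Eb5 D5

First find concert pitch: the Bb soprano saxophone sounds a major second below written, so A5 F#5 Ab4 G4 sounds G5 E5 Gb4 F4.
Then write for Eb alto saxophone: it sounds a major sixth below written, so the part must be a major sixth above concert.
G5 → E6
E5 → C#6
Gb4 → Eb5
F4 → D5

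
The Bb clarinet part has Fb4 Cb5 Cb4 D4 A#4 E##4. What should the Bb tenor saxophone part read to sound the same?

Fb5 Cb6 Cb5 D5 A#5 E##5

First find concert pitch: the Bb clarinet sounds a major second below written, so Fb4 Cb5 Cb4 D4 A#4 E##4 sounds Ebb4 Bbb4 Bbb3 C4 G#4 D##4.
Then write for Bb tenor saxophone: it sounds a major ninth below written, so the part must be a major ninth above concert.
Ebb4 → Fb5
Bbb4 → Cb6
Bbb3 → Cb5
C4 → D5
G#4 → A#5
D##4 → E##5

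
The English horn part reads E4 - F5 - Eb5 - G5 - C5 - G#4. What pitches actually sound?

Written C4 on the English horn sounds as F3, a perfect fifth lower; apply that shift to every note.
E4 gives A3
F5 gives Bb4
Eb5 gives Ab4
G5 gives C5
C5 gives F4
G#4 gives C#4

A3 Bb4 Ab4 C5 F4 C#4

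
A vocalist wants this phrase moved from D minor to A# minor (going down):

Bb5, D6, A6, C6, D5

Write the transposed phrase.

F#5 A#5 E#6 G#5 A#4

D minor to A# minor down is a diminished fourth, so every note moves down by that interval.
Bb5 -> F#5
D6 -> A#5
A6 -> E#6
C6 -> G#5
D5 -> A#4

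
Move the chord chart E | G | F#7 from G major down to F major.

D F E7

G major down to F major is a major second; each chord root moves by that interval while the quality stays the same.
E: root E down a major second → D, giving D.
G: root G down a major second → F, giving F.
F#7: root F# down a major second → E, giving E7.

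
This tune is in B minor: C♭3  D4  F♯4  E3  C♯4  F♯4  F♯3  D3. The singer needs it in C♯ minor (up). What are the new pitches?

B minor to C♯ minor up is a major second, so every note moves up by that interval.
Cb3 becomes Db3
D4 becomes E4
F#4 becomes G#4
E3 becomes F#3
C#4 becomes D#4
F#4 becomes G#4
F#3 becomes G#3
D3 becomes E3

Db3 E4 G#4 F#3 D#4 G#4 G#3 E3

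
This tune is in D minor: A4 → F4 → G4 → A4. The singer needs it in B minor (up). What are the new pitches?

D minor to B minor up is a major sixth, so every note moves up by that interval.
A4 -> F#5
F4 -> D5
G4 -> E5
A4 -> F#5

F#5 D5 E5 F#5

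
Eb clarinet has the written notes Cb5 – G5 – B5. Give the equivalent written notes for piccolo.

First find concert pitch: the Eb clarinet sounds a minor third above written, so Cb5 G5 B5 sounds Ebb5 Bb5 D6.
Then write for piccolo: it sounds a perfect octave above written, so the part must be a perfect octave below concert.
Ebb5 → Ebb4
Bb5 → Bb4
D6 → D5

Ebb4 Bb4 D5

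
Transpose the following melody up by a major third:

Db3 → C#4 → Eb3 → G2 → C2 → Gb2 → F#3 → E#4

F3 E#4 G3 B2 E2 Bb2 A#3 G##4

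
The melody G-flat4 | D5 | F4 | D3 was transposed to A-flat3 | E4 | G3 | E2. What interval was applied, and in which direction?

down a minor seventh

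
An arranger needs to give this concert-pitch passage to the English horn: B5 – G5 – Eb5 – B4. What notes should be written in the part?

F#6 D6 Bb5 F#5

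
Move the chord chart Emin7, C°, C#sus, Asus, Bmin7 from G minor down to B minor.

G#min7 E° E#sus C#sus D#min7

G minor down to B minor is a minor sixth; each chord root moves by that interval while the quality stays the same.
Emin7: root E down a minor sixth → G#, giving G#min7.
C°: root C down a minor sixth → E, giving E°.
C#sus: root C# down a minor sixth → E#, giving E#sus.
Asus: root A down a minor sixth → C#, giving C#sus.
Bmin7: root B down a minor sixth → D#, giving D#min7.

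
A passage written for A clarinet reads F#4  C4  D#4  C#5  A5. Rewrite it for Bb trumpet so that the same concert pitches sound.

E#4 B3 C##4 B#4 G#5

First find concert pitch: the A clarinet sounds a minor third below written, so F#4 C4 D#4 C#5 A5 sounds D#4 A3 B#3 A#4 F#5.
Then write for Bb trumpet: it sounds a major second below written, so the part must be a major second above concert.
D#4 → E#4
A3 → B3
B#3 → C##4
A#4 → B#4
F#5 → G#5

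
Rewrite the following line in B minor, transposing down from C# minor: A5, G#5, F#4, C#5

From C# down to B is a major second; apply that to each pitch.
A5 → G5
G#5 → F#5
F#4 → E4
C#5 → B4

G5 F#5 E4 B4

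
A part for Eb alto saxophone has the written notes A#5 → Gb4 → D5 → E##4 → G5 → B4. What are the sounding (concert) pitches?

C#5 Bbb3 F4 G##3 Bb4 D4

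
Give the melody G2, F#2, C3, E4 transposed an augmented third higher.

B#2 A##2 E#3 G##4

G2: a third up reaches B, and 5 semitones makes it B#2.
F#2 up an augmented third is A##2.
An augmented third up from C3 gives E#3.
An augmented third up from E4 gives G##4.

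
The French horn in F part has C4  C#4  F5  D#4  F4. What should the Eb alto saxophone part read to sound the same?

First find concert pitch: the French horn in F sounds a perfect fifth below written, so C4 C#4 F5 D#4 F4 sounds F3 F#3 Bb4 G#3 Bb3.
Then write for Eb alto saxophone: it sounds a major sixth below written, so the part must be a major sixth above concert.
F3 → D4
F#3 → D#4
Bb4 → G5
G#3 → E#4
Bb3 → G4

D4 D#4 G5 E#4 G4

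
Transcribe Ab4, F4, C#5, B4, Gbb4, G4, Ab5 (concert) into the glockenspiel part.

Ab2 F2 C#3 B2 Gbb2 G2 Ab3

The glockenspiel sounds a perfect fifteenth above written, so the written part must be a perfect fifteenth below concert — transpose each note down.
Ab4 to Ab2
F4 to F2
C#5 to C#3
B4 to B2
Gbb4 to Gbb2
G4 to G2
Ab5 to Ab3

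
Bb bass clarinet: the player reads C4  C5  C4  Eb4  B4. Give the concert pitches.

Bb2 Bb3 Bb2 Db3 A3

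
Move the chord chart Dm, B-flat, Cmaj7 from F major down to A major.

F major down to A major is a minor sixth; each chord root moves by that interval while the quality stays the same.
Dm: root D down a minor sixth → F#, giving F#m.
B-flat: root B-flat down a minor sixth → D, giving D.
Cmaj7: root C down a minor sixth → E, giving Emaj7.

F#m D Emaj7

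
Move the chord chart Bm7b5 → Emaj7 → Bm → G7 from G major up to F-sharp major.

A#m7b5 D#maj7 A#m F#7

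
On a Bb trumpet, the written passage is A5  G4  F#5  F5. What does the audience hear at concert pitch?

The Bb trumpet sounds a major second below written, so transpose each written note down a major second.
A5 becomes G5
G4 becomes F4
F#5 becomes E5
F5 becomes Eb5

G5 F4 E5 Eb5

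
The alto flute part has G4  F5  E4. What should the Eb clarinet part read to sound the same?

B3 A4 G#3

First find concert pitch: the alto flute sounds a perfect fourth below written, so G4 F5 E4 sounds D4 C5 B3.
Then write for Eb clarinet: it sounds a minor third above written, so the part must be a minor third below concert.
D4 → B3
C5 → A4
B3 → G#3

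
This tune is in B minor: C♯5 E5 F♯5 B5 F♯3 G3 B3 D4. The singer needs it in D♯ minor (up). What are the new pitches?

From B up to D♯ is a major third; apply that to each pitch.
C#5 → E#5
E5 → G#5
F#5 → A#5
B5 → D#6
F#3 → A#3
G3 → B3
B3 → D#4
D4 → F#4

E#5 G#5 A#5 D#6 A#3 B3 D#4 F#4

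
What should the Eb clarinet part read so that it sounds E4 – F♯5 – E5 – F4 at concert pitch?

C#4 D#5 C#5 D4

The Eb clarinet sounds a minor third above written, so the written part must be a minor third below concert — transpose each note down.
E4 becomes C#4
F#5 becomes D#5
E5 becomes C#5
F4 becomes D4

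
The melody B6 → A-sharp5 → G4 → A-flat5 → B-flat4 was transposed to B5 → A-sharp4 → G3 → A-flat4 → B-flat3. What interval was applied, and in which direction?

Take the first pair: B6 → B5. B to B spans 8 letter names, so the interval is some kind of octave.
B5 to B6 is 12 semitones, which makes it a perfect octave; the second version is lower, so the direction is down.
Checking another pair — Bb4 → Bb3 — gives the same interval.

down a perfect octave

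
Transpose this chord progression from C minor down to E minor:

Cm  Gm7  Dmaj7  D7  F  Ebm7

C minor down to E minor is a minor sixth; each chord root moves by that interval while the quality stays the same.
Cm: root C down a minor sixth → E, giving Em.
Gm7: root G down a minor sixth → B, giving Bm7.
Dmaj7: root D down a minor sixth → F#, giving F#maj7.
D7: root D down a minor sixth → F#, giving F#7.
F: root F down a minor sixth → A, giving A.
Ebm7: root Eb down a minor sixth → G, giving Gm7.

Em Bm7 F#maj7 F#7 A Gm7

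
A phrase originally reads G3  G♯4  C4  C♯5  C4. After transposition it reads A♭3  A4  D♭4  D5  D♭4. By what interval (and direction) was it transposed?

up a minor second

From G3 to Ab3 is 2 letter names — a second of some quality.
G3 to Ab3 is 1 semitone, which makes it a minor second; the second version is higher, so the direction is up.
Checking another pair — C4 → Db4 — gives the same interval.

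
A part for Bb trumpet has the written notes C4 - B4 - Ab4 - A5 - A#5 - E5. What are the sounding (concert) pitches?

The Bb trumpet sounds a major second below written, so transpose each written note down a major second.
C4 -> Bb3
B4 -> A4
Ab4 -> Gb4
A5 -> G5
A#5 -> G#5
E5 -> D5

Bb3 A4 Gb4 G5 G#5 D5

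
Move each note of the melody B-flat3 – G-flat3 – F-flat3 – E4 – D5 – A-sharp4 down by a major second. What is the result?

Ab3 Fb3 Ebb3 D4 C5 G#4

A major second down from Bb3 gives Ab3.
A major second down from Gb3 gives Fb3.
Fb3: a second down reaches E, and 2 semitones makes it Ebb3.
A major second down from E4 gives D4.
A major second down from D5 gives C5.
A major second down from A#4 gives G#4.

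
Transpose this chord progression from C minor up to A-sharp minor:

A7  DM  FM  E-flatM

C minor up to A-sharp minor is an augmented sixth; each chord root moves by that interval while the quality stays the same.
A7: root A up an augmented sixth → F##, giving F##7.
DM: root D up an augmented sixth → B#, giving B#M.
FM: root F up an augmented sixth → D#, giving D#M.
E-flatM: root E-flat up an augmented sixth → C#, giving C#M.

F##7 B#M D#M C#M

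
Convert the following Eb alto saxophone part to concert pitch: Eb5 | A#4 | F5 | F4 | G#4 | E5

The Eb alto saxophone sounds a major sixth below written, so transpose each written note down a major sixth.
Eb5 -> Gb4
A#4 -> C#4
F5 -> Ab4
F4 -> Ab3
G#4 -> B3
E5 -> G4

Gb4 C#4 Ab4 Ab3 B3 G4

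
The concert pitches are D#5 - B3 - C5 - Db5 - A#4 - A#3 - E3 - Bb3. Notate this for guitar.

The guitar sounds a perfect octave below written, so the written part must be a perfect octave above concert — transpose each note up.
D#5 -> D#6
B3 -> B4
C5 -> C6
Db5 -> Db6
A#4 -> A#5
A#3 -> A#4
E3 -> E4
Bb3 -> Bb4

D#6 B4 C6 Db6 A#5 A#4 E4 Bb4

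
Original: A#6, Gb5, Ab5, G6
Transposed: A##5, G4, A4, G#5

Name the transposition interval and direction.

Take the first pair: A#6 → A##5. A to A spans 8 letter names, so the interval is some kind of octave.
A##5 to A#6 is 11 semitones, which makes it a diminished octave; the second version is lower, so the direction is down.
Checking another pair — G6 → G#5 — gives the same interval.

down a diminished octave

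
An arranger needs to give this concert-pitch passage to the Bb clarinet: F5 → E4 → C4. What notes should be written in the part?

Written C4 sounds as Bb3 on the Bb clarinet, so concert pitches are written a major second up.
F5 -> G5
E4 -> F#4
C4 -> D4

G5 F#4 D4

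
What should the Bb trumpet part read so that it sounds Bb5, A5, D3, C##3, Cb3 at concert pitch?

Written C4 sounds as Bb3 on the Bb trumpet, so concert pitches are written a major second up.
Bb5 gives C6
A5 gives B5
D3 gives E3
C##3 gives D##3
Cb3 gives Db3

C6 B5 E3 D##3 Db3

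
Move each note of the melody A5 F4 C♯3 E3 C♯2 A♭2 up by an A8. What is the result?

A#6 F#5 C##4 E#4 C##3 A3

A5 up an augmented octave is A#6.
F4: an octave up reaches F, and 13 semitones makes it F#5.
C#3: an octave up reaches C, and 13 semitones makes it C##4.
E3: an octave up reaches E, and 13 semitones makes it E#4.
C#2 up an augmented octave is C##3.
Ab2 up an augmented octave is A3.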